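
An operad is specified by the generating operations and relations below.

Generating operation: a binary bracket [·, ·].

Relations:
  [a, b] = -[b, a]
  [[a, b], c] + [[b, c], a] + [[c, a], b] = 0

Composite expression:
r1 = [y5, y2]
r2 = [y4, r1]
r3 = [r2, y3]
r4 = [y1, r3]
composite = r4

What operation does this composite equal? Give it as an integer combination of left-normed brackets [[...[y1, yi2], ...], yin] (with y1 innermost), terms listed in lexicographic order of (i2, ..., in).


[[[[y1, y2], y5], y4], y3] - [[[[y1, y3], y2], y5], y4] + [[[[y1, y3], y4], y2], y5] - [[[[y1, y3], y4], y5], y2] + [[[[y1, y3], y5], y2], y4] - [[[[y1, y4], y2], y5], y3] + [[[[y1, y4], y5], y2], y3] - [[[[y1, y5], y2], y4], y3]

Expand each bracket as ab - ba; the y1-initial words give the coefficients.
Composite bracket: [y1, [[y4, [y5, y2]], y3]]
The bracket unfolds into 16 signed words via [a, b] = ab - ba (2^4 = 16).
Collect the words opening with y1:
  the word y1y2y5y4y3 carries sign +1 and contributes +[[[[y1, y2], y5], y4], y3]
  the word y1y3y2y5y4 carries sign -1 and contributes -[[[[y1, y3], y2], y5], y4]
  the word y1y3y4y2y5 carries sign +1 and contributes +[[[[y1, y3], y4], y2], y5]
  the word y1y3y4y5y2 carries sign -1 and contributes -[[[[y1, y3], y4], y5], y2]
  the word y1y3y5y2y4 carries sign +1 and contributes +[[[[y1, y3], y5], y2], y4]
  the word y1y4y2y5y3 carries sign -1 and contributes -[[[[y1, y4], y2], y5], y3]
  the word y1y4y5y2y3 carries sign +1 and contributes +[[[[y1, y4], y5], y2], y3]
  the word y1y5y2y4y3 carries sign -1 and contributes -[[[[y1, y5], y2], y4], y3]


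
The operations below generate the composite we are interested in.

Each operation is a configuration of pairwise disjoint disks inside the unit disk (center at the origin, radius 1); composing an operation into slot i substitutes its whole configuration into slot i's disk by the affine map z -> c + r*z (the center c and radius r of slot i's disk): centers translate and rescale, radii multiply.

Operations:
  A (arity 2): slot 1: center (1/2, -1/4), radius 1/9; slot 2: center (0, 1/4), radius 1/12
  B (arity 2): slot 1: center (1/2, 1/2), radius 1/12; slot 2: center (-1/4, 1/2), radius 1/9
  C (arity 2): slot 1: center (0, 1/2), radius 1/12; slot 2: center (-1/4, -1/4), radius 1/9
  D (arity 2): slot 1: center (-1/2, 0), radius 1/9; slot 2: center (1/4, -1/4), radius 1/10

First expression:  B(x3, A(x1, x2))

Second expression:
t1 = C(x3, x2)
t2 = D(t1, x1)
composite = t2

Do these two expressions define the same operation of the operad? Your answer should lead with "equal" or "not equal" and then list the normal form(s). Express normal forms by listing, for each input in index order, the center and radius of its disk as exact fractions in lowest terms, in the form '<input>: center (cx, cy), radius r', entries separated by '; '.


not equal; the first gives x1: center (-7/36, 17/36), radius 1/81; x2: center (-1/4, 19/36), radius 1/108; x3: center (1/2, 1/2), radius 1/12 and the second x1: center (1/4, -1/4), radius 1/10; x2: center (-19/36, -1/36), radius 1/81; x3: center (-1/2, 1/18), radius 1/108

The first expression, normalized: x1: center (-7/36, 17/36), radius 1/81; x2: center (-1/4, 19/36), radius 1/108; x3: center (1/2, 1/2), radius 1/12
The second expression, normalized: x1: center (1/4, -1/4), radius 1/10; x2: center (-19/36, -1/36), radius 1/81; x3: center (-1/2, 1/18), radius 1/108
They disagree, so not equal.


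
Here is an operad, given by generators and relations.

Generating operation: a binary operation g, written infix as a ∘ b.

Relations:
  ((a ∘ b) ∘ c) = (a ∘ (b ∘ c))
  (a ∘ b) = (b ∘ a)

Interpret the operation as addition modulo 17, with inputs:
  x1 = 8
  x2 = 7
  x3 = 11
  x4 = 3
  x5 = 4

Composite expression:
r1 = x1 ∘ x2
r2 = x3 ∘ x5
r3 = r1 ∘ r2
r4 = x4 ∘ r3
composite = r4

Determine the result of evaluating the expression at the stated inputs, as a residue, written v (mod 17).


16 (mod 17)

(x1 ∘ x2) = 15
(x3 ∘ x5) = 15
((x1 ∘ x2) ∘ (x3 ∘ x5)) = 13
(x4 ∘ ((x1 ∘ x2) ∘ (x3 ∘ x5))) = 16


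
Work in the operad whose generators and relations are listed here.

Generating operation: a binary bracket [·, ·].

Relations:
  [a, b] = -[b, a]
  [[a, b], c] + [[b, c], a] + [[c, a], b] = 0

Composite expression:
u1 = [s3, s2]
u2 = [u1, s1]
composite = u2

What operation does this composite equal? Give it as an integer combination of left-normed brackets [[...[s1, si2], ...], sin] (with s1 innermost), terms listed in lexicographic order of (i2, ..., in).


[[s1, s2], s3] - [[s1, s3], s2]


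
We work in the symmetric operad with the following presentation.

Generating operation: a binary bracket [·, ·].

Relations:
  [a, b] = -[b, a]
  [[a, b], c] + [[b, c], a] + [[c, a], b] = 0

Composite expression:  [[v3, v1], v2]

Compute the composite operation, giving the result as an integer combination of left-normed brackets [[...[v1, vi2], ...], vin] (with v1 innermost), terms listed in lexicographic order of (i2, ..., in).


-[[v1, v3], v2]

Skip Jacobi rewriting: expand, keep v1-initial words, read off terms.
Composite bracket: [[v3, v1], v2]
Applying ab - ba throughout gives 4 signed words (2^2 = 4).
The v1-initial words carry the normal form:
  the word v1v3v2 carries sign -1 and contributes -[[v1, v3], v2]


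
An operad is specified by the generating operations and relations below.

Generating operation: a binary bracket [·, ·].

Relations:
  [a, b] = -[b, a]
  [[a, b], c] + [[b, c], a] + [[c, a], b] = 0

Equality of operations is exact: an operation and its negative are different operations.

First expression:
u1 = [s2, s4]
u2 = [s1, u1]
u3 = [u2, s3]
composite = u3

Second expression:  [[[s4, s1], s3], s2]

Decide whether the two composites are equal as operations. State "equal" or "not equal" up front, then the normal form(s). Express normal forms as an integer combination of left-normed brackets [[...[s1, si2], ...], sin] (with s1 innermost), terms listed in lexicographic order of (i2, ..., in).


The first composite normalizes to [[[s1, s2], s4], s3] - [[[s1, s4], s2], s3]
The second composite normalizes to -[[[s1, s4], s3], s2]
They disagree, so not equal.

not equal; first: [[[s1, s2], s4], s3] - [[[s1, s4], s2], s3]; second: -[[[s1, s4], s3], s2]


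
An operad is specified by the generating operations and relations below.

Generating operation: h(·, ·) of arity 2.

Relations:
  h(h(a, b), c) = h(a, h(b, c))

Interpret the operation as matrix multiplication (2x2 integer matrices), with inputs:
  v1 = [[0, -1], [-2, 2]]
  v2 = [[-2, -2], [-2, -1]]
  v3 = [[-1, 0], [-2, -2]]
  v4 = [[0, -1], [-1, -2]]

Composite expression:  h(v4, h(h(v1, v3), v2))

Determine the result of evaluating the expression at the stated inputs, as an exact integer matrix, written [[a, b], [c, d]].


[[-12, -8], [-16, -10]]

h(v1, v3) = [[2, 2], [-2, -4]]
h(h(v1, v3), v2) = [[-8, -6], [12, 8]]
h(v4, h(h(v1, v3), v2)) = [[-12, -8], [-16, -10]]


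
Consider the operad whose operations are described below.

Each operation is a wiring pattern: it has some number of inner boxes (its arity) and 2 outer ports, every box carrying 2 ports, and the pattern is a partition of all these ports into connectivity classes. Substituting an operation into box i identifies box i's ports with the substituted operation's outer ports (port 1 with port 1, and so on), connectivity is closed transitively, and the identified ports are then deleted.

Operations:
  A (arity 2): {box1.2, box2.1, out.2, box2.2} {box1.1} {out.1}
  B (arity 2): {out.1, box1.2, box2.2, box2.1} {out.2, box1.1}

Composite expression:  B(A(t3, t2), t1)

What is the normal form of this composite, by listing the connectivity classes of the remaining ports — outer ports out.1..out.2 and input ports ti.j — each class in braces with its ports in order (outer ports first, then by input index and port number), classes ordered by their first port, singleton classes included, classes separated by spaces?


{out.1, t1.1, t1.2, t2.1, t2.2, t3.2} {out.2} {t3.1}

Connectivity passes through glued B-boundaries; trace each wire chain.
through A, on inputs (t3, t2): {out.1} {out.2, t2.1, t2.2, t3.2} {t3.1} (out.j = stage outer ports)
through B, on inputs (t3, t2, t1): {out.1, t1.1, t1.2, t2.1, t2.2, t3.2} {out.2} {t3.1} (out.j = stage outer ports)


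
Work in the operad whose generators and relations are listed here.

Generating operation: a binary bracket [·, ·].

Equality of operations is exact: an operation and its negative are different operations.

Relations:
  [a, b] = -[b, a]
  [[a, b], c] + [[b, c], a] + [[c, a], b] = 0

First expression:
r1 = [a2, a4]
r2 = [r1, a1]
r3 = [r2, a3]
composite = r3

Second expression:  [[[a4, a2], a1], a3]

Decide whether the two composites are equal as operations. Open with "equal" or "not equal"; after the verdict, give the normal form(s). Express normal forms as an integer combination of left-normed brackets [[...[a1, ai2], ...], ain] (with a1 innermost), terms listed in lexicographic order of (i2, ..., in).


not equal: they reduce to -[[[a1, a2], a4], a3] + [[[a1, a4], a2], a3] and [[[a1, a2], a4], a3] - [[[a1, a4], a2], a3]

The first composite normalizes to -[[[a1, a2], a4], a3] + [[[a1, a4], a2], a3]
The second composite normalizes to [[[a1, a2], a4], a3] - [[[a1, a4], a2], a3]
Different reductions; not equal.


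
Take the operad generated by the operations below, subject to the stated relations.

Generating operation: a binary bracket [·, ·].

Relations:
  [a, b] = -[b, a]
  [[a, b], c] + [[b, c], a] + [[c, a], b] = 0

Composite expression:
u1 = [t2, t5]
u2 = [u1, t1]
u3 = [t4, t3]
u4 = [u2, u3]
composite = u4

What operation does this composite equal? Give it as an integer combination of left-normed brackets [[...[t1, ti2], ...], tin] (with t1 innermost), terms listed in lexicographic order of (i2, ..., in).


[[[[t1, t2], t5], t3], t4] - [[[[t1, t2], t5], t4], t3] - [[[[t1, t5], t2], t3], t4] + [[[[t1, t5], t2], t4], t3]

A multilinear Lie element is pinned by t1-initial words (t1 innermost).
Composite bracket: [[[t2, t5], t1], [t4, t3]]
Expanding via [a, b] = ab - ba: 16 signed words (2^4 = 16).
Keep just the words that open with t1:
  t1t2t5t3t4 appears with sign +1, giving the term +[[[[t1, t2], t5], t3], t4]
  t1t2t5t4t3 appears with sign -1, giving the term -[[[[t1, t2], t5], t4], t3]
  t1t5t2t3t4 appears with sign -1, giving the term -[[[[t1, t5], t2], t3], t4]
  t1t5t2t4t3 appears with sign +1, giving the term +[[[[t1, t5], t2], t4], t3]


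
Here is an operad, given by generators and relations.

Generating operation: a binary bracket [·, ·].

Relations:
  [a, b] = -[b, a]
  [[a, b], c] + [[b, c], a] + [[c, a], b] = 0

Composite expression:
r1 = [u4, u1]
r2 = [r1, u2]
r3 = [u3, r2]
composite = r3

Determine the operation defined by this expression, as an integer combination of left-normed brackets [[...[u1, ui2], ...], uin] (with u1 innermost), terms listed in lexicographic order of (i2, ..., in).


Expand each bracket as ab - ba; the u1-initial words give the coefficients.
Composite bracket: [u3, [[u4, u1], u2]]
Each bracket splits as ab - ba, giving 8 signed words (2^3 = 8).
Only words starting with u1 matter:
  word u1u4u2u3 has sign +1, contributing +[[[u1, u4], u2], u3]

[[[u1, u4], u2], u3]


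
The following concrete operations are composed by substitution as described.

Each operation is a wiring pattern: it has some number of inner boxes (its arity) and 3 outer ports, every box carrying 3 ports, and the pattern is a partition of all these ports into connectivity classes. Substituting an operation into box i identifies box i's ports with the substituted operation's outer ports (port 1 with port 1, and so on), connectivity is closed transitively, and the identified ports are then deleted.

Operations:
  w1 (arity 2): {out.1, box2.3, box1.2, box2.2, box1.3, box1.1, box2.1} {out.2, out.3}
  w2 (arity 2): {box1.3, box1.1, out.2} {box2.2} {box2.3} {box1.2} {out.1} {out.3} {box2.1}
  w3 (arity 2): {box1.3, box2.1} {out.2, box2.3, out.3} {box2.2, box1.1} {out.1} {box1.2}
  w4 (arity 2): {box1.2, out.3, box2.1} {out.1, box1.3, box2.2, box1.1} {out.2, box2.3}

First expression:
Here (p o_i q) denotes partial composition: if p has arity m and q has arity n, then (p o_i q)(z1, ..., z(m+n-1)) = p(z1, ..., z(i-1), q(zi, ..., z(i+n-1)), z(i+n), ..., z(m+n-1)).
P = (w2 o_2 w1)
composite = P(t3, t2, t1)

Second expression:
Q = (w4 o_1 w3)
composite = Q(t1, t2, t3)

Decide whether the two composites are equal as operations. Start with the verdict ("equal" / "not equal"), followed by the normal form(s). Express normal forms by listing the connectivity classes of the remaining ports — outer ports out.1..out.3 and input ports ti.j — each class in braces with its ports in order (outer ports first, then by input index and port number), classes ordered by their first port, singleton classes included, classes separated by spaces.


not equal; first: {out.1} {out.2, t3.1, t3.3} {out.3} {t1.1, t1.2, t1.3, t2.1, t2.2, t2.3} {t3.2}; second: {out.1, out.3, t2.3, t3.1, t3.2} {out.2, t3.3} {t1.1, t2.2} {t1.2} {t1.3, t2.1}


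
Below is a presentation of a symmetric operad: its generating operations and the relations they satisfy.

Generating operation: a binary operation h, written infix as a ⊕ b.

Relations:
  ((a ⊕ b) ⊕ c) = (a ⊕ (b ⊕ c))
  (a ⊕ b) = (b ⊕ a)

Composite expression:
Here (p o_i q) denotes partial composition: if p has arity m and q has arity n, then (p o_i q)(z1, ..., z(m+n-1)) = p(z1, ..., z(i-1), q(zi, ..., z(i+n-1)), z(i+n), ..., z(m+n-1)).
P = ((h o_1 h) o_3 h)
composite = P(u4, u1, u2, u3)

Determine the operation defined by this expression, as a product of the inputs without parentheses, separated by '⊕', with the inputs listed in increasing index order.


u1 ⊕ u2 ⊕ u3 ⊕ u4

With h associative and commutative, the u-input set is all that matters.
(u4 ⊕ u1) collapses to u4 ⊕ u1
(u2 ⊕ u3) collapses to u2 ⊕ u3
((u4 ⊕ u1) ⊕ (u2 ⊕ u3)) collapses to u4 ⊕ u1 ⊕ u2 ⊕ u3
sorting the factors by input index: u1 ⊕ u2 ⊕ u3 ⊕ u4


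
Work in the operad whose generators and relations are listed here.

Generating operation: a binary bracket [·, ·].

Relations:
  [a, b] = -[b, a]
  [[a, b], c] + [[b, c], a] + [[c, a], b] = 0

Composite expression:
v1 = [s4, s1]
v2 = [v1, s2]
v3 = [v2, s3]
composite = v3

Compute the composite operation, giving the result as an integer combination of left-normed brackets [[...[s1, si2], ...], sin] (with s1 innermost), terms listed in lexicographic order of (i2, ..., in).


-[[[s1, s4], s2], s3]

Skip Jacobi rewriting: expand, keep s1-initial words, read off terms.
Composite bracket: [[[s4, s1], s2], s3]
Under [a, b] = ab - ba we get 8 signed associative words (2^3 = 8).
Words beginning with s1 determine it all:
  s1s4s2s3 (sign -1) contributes -[[[s1, s4], s2], s3]


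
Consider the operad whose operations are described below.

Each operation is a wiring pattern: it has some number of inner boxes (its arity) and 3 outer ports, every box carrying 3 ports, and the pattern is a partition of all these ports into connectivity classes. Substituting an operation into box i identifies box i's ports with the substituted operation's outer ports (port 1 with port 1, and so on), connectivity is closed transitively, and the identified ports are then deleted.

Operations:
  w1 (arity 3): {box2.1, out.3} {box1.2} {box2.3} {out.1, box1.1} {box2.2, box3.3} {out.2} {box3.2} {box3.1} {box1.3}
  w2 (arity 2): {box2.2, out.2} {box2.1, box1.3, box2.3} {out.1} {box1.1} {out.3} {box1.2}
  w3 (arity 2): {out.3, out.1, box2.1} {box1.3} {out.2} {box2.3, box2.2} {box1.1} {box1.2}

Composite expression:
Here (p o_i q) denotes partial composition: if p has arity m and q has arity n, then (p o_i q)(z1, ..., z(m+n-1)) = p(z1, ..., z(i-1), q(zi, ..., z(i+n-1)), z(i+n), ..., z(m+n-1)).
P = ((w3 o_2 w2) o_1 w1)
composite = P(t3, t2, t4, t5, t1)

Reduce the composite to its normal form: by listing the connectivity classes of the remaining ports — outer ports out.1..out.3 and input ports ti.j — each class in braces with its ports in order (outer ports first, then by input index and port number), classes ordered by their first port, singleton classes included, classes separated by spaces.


{out.1, out.3} {out.2} {t1.1, t1.3, t5.3} {t1.2} {t2.1} {t2.2, t4.3} {t2.3} {t3.1} {t3.2} {t3.3} {t4.1} {t4.2} {t5.1} {t5.2}

Reachability decides: close wires over w3-identified ports.
stage w1: inputs (t3, t2, t4), connectivity {out.1, t3.1} {out.2} {out.3, t2.1} {t2.2, t4.3} {t2.3} {t3.2} {t3.3} {t4.1} {t4.2}, out.j its boundary
stage w2: inputs (t5, t1), connectivity {out.1} {out.2, t1.2} {out.3} {t1.1, t1.3, t5.3} {t5.1} {t5.2}, out.j its boundary
stage w3: inputs (t3, t2, t4, t5, t1), connectivity {out.1, out.3} {out.2} {t1.1, t1.3, t5.3} {t1.2} {t2.1} {t2.2, t4.3} {t2.3} {t3.1} {t3.2} {t3.3} {t4.1} {t4.2} {t5.1} {t5.2}, out.j its boundary


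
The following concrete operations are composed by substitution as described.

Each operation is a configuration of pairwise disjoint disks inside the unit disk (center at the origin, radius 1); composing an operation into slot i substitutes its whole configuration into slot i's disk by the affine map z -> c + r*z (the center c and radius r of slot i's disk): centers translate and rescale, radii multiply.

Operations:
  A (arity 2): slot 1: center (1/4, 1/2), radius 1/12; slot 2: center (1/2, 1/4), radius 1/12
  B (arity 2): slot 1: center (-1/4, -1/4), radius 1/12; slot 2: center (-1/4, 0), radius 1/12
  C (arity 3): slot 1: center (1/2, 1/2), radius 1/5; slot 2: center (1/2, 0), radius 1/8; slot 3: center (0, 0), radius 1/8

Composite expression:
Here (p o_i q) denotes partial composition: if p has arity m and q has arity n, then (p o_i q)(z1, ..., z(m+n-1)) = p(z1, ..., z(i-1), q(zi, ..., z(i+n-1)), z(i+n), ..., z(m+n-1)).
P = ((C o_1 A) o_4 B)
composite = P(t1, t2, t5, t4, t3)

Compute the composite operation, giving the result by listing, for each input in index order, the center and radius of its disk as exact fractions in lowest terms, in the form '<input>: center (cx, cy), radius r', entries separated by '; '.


t1: center (11/20, 3/5), radius 1/60; t2: center (3/5, 11/20), radius 1/60; t3: center (-1/32, 0), radius 1/96; t4: center (-1/32, -1/32), radius 1/96; t5: center (1/2, 0), radius 1/8

Nesting under C composes maps z -> c + r*z down each t-path.
input t1: composing its 2 substitution steps yields center (11/20, 3/5), radius 1/60
input t2: composing its 2 substitution steps yields center (3/5, 11/20), radius 1/60
input t5: composing its 1 substitution step yields center (1/2, 0), radius 1/8
input t4: composing its 2 substitution steps yields center (-1/32, -1/32), radius 1/96
input t3: composing its 2 substitution steps yields center (-1/32, 0), radius 1/96


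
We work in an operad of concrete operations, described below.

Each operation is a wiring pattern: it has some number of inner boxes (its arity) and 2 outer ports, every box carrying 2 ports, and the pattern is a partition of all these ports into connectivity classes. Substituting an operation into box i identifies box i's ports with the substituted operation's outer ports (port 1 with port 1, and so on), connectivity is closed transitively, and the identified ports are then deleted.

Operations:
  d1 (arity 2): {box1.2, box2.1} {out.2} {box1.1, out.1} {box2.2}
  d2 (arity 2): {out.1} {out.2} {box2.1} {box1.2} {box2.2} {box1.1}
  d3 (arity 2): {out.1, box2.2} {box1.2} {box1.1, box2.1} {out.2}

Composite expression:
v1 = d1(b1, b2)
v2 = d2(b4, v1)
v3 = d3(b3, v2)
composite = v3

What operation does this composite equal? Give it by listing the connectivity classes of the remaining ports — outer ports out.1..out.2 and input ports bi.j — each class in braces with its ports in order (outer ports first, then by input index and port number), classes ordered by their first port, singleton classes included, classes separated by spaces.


{out.1} {out.2} {b1.1} {b1.2, b2.1} {b2.2} {b3.1} {b3.2} {b4.1} {b4.2}

Reachability decides: close wires over d3-identified ports.
through d1, on inputs (b1, b2): {out.1, b1.1} {out.2} {b1.2, b2.1} {b2.2} (out.j = stage outer ports)
through d2, on inputs (b4, b1, b2): {out.1} {out.2} {b1.1} {b1.2, b2.1} {b2.2} {b4.1} {b4.2} (out.j = stage outer ports)
through d3, on inputs (b3, b4, b1, b2): {out.1} {out.2} {b1.1} {b1.2, b2.1} {b2.2} {b3.1} {b3.2} {b4.1} {b4.2} (out.j = stage outer ports)


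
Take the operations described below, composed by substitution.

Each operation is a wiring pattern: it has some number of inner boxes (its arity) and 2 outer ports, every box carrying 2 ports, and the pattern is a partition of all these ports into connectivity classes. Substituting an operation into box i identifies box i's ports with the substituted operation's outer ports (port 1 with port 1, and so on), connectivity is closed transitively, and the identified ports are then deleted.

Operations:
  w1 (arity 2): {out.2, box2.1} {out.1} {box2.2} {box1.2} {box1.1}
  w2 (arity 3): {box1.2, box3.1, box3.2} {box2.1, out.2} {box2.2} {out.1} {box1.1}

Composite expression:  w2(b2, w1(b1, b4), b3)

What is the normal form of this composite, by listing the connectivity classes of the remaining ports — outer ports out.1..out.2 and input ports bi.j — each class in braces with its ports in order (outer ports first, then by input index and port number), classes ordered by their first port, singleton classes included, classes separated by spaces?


{out.1} {out.2} {b1.1} {b1.2} {b2.1} {b2.2, b3.1, b3.2} {b4.1} {b4.2}

Substituting into w2 glues patterns; closure does the rest.
after w1, the pattern on (b1, b4) reads {out.1} {out.2, b4.1} {b1.1} {b1.2} {b4.2} (out.j = its outer ports)
after w2, the pattern on (b2, b1, b4, b3) reads {out.1} {out.2} {b1.1} {b1.2} {b2.1} {b2.2, b3.1, b3.2} {b4.1} {b4.2} (out.j = its outer ports)


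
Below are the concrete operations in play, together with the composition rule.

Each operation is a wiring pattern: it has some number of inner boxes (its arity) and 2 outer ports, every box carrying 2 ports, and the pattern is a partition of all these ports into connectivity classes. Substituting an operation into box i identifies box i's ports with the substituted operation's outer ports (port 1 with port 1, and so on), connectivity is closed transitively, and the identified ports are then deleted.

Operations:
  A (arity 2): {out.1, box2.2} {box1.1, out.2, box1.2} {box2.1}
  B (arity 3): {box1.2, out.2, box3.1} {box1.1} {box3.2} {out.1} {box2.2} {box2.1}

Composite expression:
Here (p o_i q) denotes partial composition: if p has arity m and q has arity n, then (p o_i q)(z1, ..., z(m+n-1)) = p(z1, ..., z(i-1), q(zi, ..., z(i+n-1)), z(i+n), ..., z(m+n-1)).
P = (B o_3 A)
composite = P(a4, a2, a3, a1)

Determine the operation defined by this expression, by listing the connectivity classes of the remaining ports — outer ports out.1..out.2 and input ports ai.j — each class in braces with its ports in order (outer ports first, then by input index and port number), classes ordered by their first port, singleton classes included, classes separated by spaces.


{out.1} {out.2, a1.2, a4.2} {a1.1} {a2.1} {a2.2} {a3.1, a3.2} {a4.1}

Substituting into B glues patterns; closure does the rest.
through A, on inputs (a3, a1): {out.1, a1.2} {out.2, a3.1, a3.2} {a1.1} (out.j = stage outer ports)
through B, on inputs (a4, a2, a3, a1): {out.1} {out.2, a1.2, a4.2} {a1.1} {a2.1} {a2.2} {a3.1, a3.2} {a4.1} (out.j = stage outer ports)


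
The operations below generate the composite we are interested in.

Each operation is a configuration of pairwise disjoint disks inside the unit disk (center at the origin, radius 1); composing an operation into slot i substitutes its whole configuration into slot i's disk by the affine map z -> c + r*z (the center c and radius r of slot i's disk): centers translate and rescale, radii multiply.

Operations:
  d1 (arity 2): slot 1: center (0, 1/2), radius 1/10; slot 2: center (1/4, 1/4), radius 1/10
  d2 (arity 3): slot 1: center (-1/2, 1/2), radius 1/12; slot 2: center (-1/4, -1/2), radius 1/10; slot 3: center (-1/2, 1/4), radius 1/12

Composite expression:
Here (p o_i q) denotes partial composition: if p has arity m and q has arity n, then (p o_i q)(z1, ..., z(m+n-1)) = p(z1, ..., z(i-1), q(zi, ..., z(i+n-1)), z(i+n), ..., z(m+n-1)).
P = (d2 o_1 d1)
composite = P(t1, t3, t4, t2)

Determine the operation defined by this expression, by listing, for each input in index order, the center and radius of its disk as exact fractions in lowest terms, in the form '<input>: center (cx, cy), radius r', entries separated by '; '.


t1: center (-1/2, 13/24), radius 1/120; t2: center (-1/2, 1/4), radius 1/12; t3: center (-23/48, 25/48), radius 1/120; t4: center (-1/4, -1/2), radius 1/10

Nesting under d2 composes maps z -> c + r*z down each t-path.
for t1, the 2-step affine chain lands on center (-1/2, 13/24), radius 1/120
for t3, the 2-step affine chain lands on center (-23/48, 25/48), radius 1/120
for t4, the 1-step affine chain lands on center (-1/4, -1/2), radius 1/10
for t2, the 1-step affine chain lands on center (-1/2, 1/4), radius 1/12


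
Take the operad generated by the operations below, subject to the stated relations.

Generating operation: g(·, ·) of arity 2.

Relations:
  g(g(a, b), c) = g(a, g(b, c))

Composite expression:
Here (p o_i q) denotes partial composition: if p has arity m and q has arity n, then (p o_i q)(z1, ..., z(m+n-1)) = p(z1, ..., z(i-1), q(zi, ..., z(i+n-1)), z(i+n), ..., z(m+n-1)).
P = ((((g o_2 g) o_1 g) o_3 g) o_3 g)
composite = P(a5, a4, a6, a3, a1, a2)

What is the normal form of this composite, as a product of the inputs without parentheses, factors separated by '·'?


Key point: g is associative — brackets drop, the a-order remains.
g(a5, a4) spells out as a5 · a4
g(a6, a3) spells out as a6 · a3
g(g(a6, a3), a1) spells out as a6 · a3 · a1
g(g(g(a6, a3), a1), a2) spells out as a6 · a3 · a1 · a2
g(g(a5, a4), g(g(g(a6, a3), a1), a2)) spells out as a5 · a4 · a6 · a3 · a1 · a2

a5 · a4 · a6 · a3 · a1 · a2


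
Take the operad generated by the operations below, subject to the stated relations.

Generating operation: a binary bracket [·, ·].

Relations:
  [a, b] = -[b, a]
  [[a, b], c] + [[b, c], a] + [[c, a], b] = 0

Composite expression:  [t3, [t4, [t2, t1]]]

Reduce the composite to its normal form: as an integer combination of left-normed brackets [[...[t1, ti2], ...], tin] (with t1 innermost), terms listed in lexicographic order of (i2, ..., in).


Left-normed coefficients sit on the t1-initial expansion words.
Composite bracket: [t3, [t4, [t2, t1]]]
Under [a, b] = ab - ba we get 8 signed associative words (2^3 = 8).
Collect the words opening with t1:
  from t1t2t4t3, sign -1: term -[[[t1, t2], t4], t3]

-[[[t1, t2], t4], t3]


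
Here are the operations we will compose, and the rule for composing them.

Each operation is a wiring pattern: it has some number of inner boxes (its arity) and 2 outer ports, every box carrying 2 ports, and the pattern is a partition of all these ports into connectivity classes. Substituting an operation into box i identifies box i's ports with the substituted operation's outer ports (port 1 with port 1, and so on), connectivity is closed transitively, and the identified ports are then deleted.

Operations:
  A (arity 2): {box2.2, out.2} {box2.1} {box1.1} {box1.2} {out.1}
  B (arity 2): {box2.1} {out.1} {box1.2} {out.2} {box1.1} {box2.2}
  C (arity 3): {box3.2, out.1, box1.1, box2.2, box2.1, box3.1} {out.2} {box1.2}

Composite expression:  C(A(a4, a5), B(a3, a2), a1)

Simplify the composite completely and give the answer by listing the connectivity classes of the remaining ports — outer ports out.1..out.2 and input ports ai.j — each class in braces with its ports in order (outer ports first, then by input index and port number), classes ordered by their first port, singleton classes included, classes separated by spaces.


{out.1, a1.1, a1.2} {out.2} {a2.1} {a2.2} {a3.1} {a3.2} {a4.1} {a4.2} {a5.1} {a5.2}

Reachability decides: close wires over C-identified ports.
through A, on inputs (a4, a5): {out.1} {out.2, a5.2} {a4.1} {a4.2} {a5.1} (out.j = stage outer ports)
through B, on inputs (a3, a2): {out.1} {out.2} {a2.1} {a2.2} {a3.1} {a3.2} (out.j = stage outer ports)
through C, on inputs (a4, a5, a3, a2, a1): {out.1, a1.1, a1.2} {out.2} {a2.1} {a2.2} {a3.1} {a3.2} {a4.1} {a4.2} {a5.1} {a5.2} (out.j = stage outer ports)


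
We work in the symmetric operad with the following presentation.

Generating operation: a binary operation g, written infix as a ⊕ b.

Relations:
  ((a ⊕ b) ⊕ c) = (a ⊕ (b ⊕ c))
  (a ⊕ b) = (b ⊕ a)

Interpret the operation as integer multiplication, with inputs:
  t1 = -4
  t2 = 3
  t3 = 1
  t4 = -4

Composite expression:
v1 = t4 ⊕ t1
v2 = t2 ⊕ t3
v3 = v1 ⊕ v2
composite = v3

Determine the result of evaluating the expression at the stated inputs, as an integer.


48

(t4 ⊕ t1) = 16
(t2 ⊕ t3) = 3
((t4 ⊕ t1) ⊕ (t2 ⊕ t3)) = 48


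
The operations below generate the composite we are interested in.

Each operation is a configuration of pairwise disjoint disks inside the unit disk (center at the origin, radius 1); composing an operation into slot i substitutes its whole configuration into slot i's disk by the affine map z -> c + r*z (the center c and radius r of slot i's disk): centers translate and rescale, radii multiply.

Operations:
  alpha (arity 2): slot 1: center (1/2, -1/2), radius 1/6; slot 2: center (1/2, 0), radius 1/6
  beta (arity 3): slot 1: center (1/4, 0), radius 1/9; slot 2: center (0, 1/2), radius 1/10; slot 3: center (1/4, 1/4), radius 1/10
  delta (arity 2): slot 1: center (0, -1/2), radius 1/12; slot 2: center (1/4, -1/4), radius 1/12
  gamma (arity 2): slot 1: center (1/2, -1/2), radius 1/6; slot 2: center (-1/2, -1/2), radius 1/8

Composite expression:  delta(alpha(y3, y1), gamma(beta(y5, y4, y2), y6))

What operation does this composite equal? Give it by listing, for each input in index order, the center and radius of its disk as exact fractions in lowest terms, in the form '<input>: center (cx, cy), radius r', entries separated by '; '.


Nesting under delta composes maps z -> c + r*z down each y-path.
input y3: applying the 2 nested substitutions gives center (1/24, -13/24), radius 1/72
input y1: applying the 2 nested substitutions gives center (1/24, -1/2), radius 1/72
input y5: applying the 3 nested substitutions gives center (85/288, -7/24), radius 1/648
input y4: applying the 3 nested substitutions gives center (7/24, -41/144), radius 1/720
input y2: applying the 3 nested substitutions gives center (85/288, -83/288), radius 1/720
input y6: applying the 2 nested substitutions gives center (5/24, -7/24), radius 1/96

y1: center (1/24, -1/2), radius 1/72; y2: center (85/288, -83/288), radius 1/720; y3: center (1/24, -13/24), radius 1/72; y4: center (7/24, -41/144), radius 1/720; y5: center (85/288, -7/24), radius 1/648; y6: center (5/24, -7/24), radius 1/96


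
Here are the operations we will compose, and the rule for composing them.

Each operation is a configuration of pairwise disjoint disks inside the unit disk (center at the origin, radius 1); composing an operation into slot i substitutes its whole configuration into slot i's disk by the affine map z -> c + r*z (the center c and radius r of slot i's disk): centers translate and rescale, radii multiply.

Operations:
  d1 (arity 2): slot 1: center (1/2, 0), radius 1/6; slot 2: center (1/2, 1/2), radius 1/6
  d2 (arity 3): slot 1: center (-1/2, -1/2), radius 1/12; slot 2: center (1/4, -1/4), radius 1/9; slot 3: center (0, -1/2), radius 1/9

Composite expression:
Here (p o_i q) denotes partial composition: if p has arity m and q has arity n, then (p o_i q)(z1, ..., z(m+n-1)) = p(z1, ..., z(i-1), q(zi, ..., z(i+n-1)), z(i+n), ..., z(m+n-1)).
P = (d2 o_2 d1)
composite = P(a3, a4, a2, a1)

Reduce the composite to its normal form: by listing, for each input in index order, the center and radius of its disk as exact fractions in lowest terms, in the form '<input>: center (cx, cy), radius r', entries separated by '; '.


a1: center (0, -1/2), radius 1/9; a2: center (11/36, -7/36), radius 1/54; a3: center (-1/2, -1/2), radius 1/12; a4: center (11/36, -1/4), radius 1/54

Each a-disk chains the slot maps above it in d2; radii multiply.
for a3, the 1-step affine chain lands on center (-1/2, -1/2), radius 1/12
for a4, the 2-step affine chain lands on center (11/36, -1/4), radius 1/54
for a2, the 2-step affine chain lands on center (11/36, -7/36), radius 1/54
for a1, the 1-step affine chain lands on center (0, -1/2), radius 1/9


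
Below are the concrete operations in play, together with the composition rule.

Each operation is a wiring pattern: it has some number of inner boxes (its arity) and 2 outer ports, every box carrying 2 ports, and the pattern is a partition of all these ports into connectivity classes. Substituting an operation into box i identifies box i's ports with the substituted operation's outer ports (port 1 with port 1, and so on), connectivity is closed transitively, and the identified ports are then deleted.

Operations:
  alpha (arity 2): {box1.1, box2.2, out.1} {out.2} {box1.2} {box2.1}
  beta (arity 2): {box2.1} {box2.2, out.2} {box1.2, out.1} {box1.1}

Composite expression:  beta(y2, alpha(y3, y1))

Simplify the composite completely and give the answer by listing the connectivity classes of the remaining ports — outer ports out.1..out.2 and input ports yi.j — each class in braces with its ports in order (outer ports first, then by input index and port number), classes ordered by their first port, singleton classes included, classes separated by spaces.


{out.1, y2.2} {out.2} {y1.1} {y1.2, y3.1} {y2.1} {y3.2}


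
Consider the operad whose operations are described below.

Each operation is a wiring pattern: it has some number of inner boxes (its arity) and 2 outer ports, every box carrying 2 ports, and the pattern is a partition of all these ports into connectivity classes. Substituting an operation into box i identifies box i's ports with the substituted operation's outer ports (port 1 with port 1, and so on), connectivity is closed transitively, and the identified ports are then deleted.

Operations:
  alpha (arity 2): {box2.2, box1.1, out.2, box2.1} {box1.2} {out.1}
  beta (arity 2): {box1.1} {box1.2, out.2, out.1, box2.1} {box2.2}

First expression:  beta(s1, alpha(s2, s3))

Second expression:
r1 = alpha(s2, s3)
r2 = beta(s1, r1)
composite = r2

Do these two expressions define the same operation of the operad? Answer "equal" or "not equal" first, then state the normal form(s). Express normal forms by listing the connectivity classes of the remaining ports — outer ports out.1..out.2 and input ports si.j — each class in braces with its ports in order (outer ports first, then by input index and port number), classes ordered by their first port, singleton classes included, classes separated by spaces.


equal; both compose to {out.1, out.2, s1.2} {s1.1} {s2.1, s3.1, s3.2} {s2.2}


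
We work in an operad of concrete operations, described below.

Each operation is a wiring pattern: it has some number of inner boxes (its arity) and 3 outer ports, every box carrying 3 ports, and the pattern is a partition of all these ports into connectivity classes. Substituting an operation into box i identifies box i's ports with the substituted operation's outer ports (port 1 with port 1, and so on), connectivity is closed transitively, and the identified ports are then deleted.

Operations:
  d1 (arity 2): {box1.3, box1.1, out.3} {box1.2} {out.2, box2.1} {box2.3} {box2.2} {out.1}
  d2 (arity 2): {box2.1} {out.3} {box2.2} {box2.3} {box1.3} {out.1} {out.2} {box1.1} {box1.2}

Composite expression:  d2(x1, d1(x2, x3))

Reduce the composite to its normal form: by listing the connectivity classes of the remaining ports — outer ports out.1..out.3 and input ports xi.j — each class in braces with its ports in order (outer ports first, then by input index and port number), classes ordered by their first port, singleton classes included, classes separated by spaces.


{out.1} {out.2} {out.3} {x1.1} {x1.2} {x1.3} {x2.1, x2.3} {x2.2} {x3.1} {x3.2} {x3.3}


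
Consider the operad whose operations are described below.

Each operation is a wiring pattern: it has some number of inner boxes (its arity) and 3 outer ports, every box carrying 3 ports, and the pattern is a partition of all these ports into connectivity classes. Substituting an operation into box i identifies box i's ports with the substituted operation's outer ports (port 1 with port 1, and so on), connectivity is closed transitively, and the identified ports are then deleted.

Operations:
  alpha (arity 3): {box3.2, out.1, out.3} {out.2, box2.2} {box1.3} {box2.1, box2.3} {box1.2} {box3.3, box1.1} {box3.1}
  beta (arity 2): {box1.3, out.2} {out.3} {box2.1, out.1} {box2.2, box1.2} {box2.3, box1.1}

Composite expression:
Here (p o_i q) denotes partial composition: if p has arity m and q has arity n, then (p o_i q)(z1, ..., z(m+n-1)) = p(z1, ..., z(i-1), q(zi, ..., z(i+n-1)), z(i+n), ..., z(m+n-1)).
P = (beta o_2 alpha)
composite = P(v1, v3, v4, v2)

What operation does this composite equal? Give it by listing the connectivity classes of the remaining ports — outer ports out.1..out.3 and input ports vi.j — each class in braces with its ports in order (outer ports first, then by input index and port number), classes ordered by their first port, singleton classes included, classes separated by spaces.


Two ports join when wires chain via beta-identified ports.
alpha over (v3, v4, v2) gives {out.1, out.3, v2.2} {out.2, v4.2} {v2.1} {v2.3, v3.1} {v3.2} {v3.3} {v4.1, v4.3}, out.j being that stage's outer ports
beta over (v1, v3, v4, v2) gives {out.1, v1.1, v2.2} {out.2, v1.3} {out.3} {v1.2, v4.2} {v2.1} {v2.3, v3.1} {v3.2} {v3.3} {v4.1, v4.3}, out.j being that stage's outer ports

{out.1, v1.1, v2.2} {out.2, v1.3} {out.3} {v1.2, v4.2} {v2.1} {v2.3, v3.1} {v3.2} {v3.3} {v4.1, v4.3}


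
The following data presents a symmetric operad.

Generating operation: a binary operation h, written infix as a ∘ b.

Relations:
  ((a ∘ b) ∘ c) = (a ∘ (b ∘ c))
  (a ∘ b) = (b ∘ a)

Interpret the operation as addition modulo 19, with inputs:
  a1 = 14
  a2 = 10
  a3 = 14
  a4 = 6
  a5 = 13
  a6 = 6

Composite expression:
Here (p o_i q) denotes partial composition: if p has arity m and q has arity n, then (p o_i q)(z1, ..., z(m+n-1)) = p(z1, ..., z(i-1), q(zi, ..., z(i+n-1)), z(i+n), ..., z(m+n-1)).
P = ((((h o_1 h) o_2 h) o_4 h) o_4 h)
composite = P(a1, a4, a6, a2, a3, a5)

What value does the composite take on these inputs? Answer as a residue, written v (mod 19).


(a4 ∘ a6) = 12
(a1 ∘ (a4 ∘ a6)) = 7
(a2 ∘ a3) = 5
((a2 ∘ a3) ∘ a5) = 18
((a1 ∘ (a4 ∘ a6)) ∘ ((a2 ∘ a3) ∘ a5)) = 6

6 (mod 19)


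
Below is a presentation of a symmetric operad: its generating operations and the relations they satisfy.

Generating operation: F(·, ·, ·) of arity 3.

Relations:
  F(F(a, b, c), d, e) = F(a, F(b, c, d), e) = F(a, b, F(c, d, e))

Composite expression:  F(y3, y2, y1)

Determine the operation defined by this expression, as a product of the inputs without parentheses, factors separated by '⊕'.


Under associativity of F, the answer is the y's in reading order.
F(y3, y2, y1) reduces to y3 ⊕ y2 ⊕ y1

y3 ⊕ y2 ⊕ y1


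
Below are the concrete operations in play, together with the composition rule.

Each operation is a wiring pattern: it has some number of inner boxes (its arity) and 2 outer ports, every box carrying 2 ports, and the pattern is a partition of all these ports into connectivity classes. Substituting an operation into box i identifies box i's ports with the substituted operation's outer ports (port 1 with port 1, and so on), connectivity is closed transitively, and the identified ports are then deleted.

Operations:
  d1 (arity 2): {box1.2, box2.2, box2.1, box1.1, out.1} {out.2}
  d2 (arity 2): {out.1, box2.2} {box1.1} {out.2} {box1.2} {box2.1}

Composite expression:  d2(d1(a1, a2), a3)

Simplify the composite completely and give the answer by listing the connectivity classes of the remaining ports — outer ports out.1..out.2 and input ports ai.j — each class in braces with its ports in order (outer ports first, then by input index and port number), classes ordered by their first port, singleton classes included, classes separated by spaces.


{out.1, a3.2} {out.2} {a1.1, a1.2, a2.1, a2.2} {a3.1}

Treat the ports identified at d2 as solder joints: merge, then drop.
stage d1: inputs (a1, a2), connectivity {out.1, a1.1, a1.2, a2.1, a2.2} {out.2}, out.j its boundary
stage d2: inputs (a1, a2, a3), connectivity {out.1, a3.2} {out.2} {a1.1, a1.2, a2.1, a2.2} {a3.1}, out.j its boundary
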